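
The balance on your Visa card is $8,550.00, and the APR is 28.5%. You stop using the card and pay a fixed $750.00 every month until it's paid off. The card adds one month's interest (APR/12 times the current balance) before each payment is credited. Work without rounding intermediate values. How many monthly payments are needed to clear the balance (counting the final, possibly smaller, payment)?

Monthly rate r = 28.5%/12 = 2.375% = 0.02375.
Recurrence: B ← B·(1+r) − $750.00.
Month 1: interest $203.06; balance after payment $8,003.06.
Month 2: interest $190.07; balance after payment $7,443.14.
Closed form: n = −ln(1 − rB₀/P)/ln(1+r) = −ln(0.72925)/ln(1.02375) ≈ 13.452, so the balance reaches zero during payment 14.

14 months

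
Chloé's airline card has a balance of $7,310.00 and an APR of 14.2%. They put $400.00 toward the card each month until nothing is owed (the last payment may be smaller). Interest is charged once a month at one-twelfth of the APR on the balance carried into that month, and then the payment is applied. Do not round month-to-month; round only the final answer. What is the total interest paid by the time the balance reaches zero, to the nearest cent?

Monthly rate r = 14.2%/12 = 1.18333% = 0.0118333.
Payoff takes n = ⌈−ln(1 − rB₀/P)/ln(1+r)⌉ = ⌈20.713⌉ = 21 payments; the last is $285.87.
Total paid = 20·$400.00 + $285.87 = $8,285.87.
Total interest = total paid − principal = $8,285.87 − $7,310.00 = $975.87.

$975.87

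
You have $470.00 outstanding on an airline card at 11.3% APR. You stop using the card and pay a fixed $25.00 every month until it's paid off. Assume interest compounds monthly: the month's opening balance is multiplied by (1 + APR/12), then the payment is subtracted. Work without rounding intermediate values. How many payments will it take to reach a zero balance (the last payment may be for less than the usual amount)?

21 payments

Monthly rate r = 11.3%/12 = 0.941667% = 0.00941667.
Recurrence: B ← B·(1+r) − $25.00.
Month 1: interest $4.43; balance after payment $449.43.
Month 2: interest $4.23; balance after payment $428.66.
Closed form: n = −ln(1 − rB₀/P)/ln(1+r) = −ln(0.82297)/ln(1.00942) ≈ 20.788, so the balance reaches zero during payment 21.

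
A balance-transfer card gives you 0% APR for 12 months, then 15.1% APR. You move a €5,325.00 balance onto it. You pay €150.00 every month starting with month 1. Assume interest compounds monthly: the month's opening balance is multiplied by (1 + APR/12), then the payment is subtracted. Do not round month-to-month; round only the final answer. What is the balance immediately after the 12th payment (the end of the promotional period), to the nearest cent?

Promo months 1–12 at r₀ = 0%/12 = 0; months 13+ at r₁ = 15.1%/12 = 0.0125833.
After month 12 (no interest yet): B = €5,325.00 − 12·€150.00 = €3,525.00.

€3,525.00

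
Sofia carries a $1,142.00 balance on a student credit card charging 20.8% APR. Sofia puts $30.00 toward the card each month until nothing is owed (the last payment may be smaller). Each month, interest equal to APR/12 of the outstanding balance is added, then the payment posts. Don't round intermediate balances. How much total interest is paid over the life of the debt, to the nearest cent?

$740.44

Monthly rate r = 20.8%/12 = 1.73333% = 0.0173333.
Payoff takes n = ⌈−ln(1 − rB₀/P)/ln(1+r)⌉ = ⌈62.746⌉ = 63 payments; the last is $22.44.
Total paid = 62·$30.00 + $22.44 = $1,882.44.
Total interest = total paid − principal = $1,882.44 − $1,142.00 = $740.44.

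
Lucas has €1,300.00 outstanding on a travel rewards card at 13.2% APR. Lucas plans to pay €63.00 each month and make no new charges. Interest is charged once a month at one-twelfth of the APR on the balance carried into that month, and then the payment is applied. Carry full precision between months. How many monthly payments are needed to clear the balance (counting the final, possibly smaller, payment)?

Monthly rate r = 13.2%/12 = 1.1% = 0.011.
Recurrence: B ← B·(1+r) − €63.00.
Month 1: interest €14.30; balance after payment €1,251.30.
Month 2: interest €13.76; balance after payment €1,202.06.
Closed form: n = −ln(1 − rB₀/P)/ln(1+r) = −ln(0.77302)/ln(1.011) ≈ 23.534, so the balance reaches zero during payment 24.

24 months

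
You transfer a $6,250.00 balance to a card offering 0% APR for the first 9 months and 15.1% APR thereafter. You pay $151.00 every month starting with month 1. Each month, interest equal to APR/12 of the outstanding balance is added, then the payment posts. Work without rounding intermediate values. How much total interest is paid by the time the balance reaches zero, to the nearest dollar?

Promo months 1–9 at r₀ = 0%/12 = 0; months 10+ at r₁ = 15.1%/12 = 0.0125833.
After month 9 (no interest yet): B = $6,250.00 − 9·$151.00 = $4,891.00.
Then at r₁ with $151.00/mo: n₂ = −ln(1 − r₁·B/P)/ln(1+r₁) ≈ 41.87 → 42 more payments.
Total paid = 50·$151.00 + $131.09 = $7,681.09; interest = $7,681.09 − $6,250.00 = $1,431.09.

$1,431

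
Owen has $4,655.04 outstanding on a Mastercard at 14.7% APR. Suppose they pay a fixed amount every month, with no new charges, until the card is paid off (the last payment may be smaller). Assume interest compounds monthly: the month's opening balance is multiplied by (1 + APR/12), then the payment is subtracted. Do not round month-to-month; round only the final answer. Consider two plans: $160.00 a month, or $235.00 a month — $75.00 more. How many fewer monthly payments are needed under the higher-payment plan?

Monthly rate r = 14.7%/12 = 1.225% = 0.01225.
At $160.00/mo: n = ⌈−ln(1 − rB₀/P)/ln(1+r)⌉ = 37 payments (last $31.16); total interest = total paid − $4,655.04 = $1,136.12.
At $235.00/mo: 23 payments (last $194.67); total interest $709.63.
Payments saved = 37 − 23 = 14.

14 fewer payments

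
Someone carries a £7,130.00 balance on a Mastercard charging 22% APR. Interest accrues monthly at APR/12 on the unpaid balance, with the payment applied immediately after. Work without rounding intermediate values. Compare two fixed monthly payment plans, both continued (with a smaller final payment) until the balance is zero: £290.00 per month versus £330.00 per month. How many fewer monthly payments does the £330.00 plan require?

5 fewer payments

Monthly rate r = 22%/12 = 1.83333% = 0.0183333.
At £290.00/mo: n = ⌈−ln(1 − rB₀/P)/ln(1+r)⌉ = 33 payments (last £284.86); total interest = total paid − £7,130.00 = £2,434.86.
At £330.00/mo: 28 payments (last £252.08); total interest £2,032.08.
Payments saved = 33 − 28 = 5.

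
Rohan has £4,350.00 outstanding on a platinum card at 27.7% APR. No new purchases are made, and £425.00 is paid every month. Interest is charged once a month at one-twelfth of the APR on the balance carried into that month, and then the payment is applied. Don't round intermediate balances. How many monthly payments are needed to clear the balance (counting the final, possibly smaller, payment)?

Monthly rate r = 27.7%/12 = 2.30833% = 0.0230833.
Recurrence: B ← B·(1+r) − £425.00.
Month 1: interest £100.41; balance after payment £4,025.41.
Month 2: interest £92.92; balance after payment £3,693.33.
Closed form: n = −ln(1 − rB₀/P)/ln(1+r) = −ln(0.76374)/ln(1.02308) ≈ 11.811, so the balance reaches zero during payment 12.

12 payments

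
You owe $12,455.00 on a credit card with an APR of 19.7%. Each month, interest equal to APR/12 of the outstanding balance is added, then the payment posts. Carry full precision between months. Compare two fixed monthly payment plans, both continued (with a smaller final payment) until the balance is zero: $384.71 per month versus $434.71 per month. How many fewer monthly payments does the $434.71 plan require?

7 fewer payments

Monthly rate r = 19.7%/12 = 1.64167% = 0.0164167.
At $384.71/mo: n = ⌈−ln(1 − rB₀/P)/ln(1+r)⌉ = 47 payments (last $217.26); total interest = total paid − $12,455.00 = $5,458.92.
At $434.71/mo: 40 payments (last $13.55); total interest $4,512.24.
Payments saved = 47 − 40 = 7.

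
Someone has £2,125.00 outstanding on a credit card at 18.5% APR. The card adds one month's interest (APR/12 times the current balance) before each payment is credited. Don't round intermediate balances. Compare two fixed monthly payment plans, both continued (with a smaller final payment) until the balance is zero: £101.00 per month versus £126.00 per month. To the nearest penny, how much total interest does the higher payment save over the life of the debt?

£108.60

Monthly rate r = 18.5%/12 = 1.54167% = 0.0154167.
At £101.00/mo: n = ⌈−ln(1 − rB₀/P)/ln(1+r)⌉ = 26 payments (last £63.69); total interest = total paid − £2,125.00 = £463.69.
At £126.00/mo: 20 payments (last £86.09); total interest £355.09.
Interest saved = £463.69 − £355.09 = £108.60.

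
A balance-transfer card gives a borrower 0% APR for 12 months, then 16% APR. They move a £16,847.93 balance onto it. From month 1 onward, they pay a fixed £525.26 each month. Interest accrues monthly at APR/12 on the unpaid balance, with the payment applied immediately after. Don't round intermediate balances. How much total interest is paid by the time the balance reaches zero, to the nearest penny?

£1,810.14

Promo months 1–12 at r₀ = 0%/12 = 0; months 13+ at r₁ = 16%/12 = 0.0133333.
After month 12 (no interest yet): B = £16,847.93 − 12·£525.26 = £10,544.81.
Then at r₁ with £525.26/mo: n₂ = −ln(1 − r₁·B/P)/ln(1+r₁) ≈ 23.52 → 24 more payments.
Total paid = 35·£525.26 + £273.97 = £18,658.07; interest = £18,658.07 − £16,847.93 = £1,810.14.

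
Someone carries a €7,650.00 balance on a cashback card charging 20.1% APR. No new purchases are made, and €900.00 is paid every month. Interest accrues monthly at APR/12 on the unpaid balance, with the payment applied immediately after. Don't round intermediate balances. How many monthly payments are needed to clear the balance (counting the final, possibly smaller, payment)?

Monthly rate r = 20.1%/12 = 1.675% = 0.01675.
Recurrence: B ← B·(1+r) − €900.00.
Month 1: interest €128.14; balance after payment €6,878.14.
Month 2: interest €115.21; balance after payment €6,093.35.
Closed form: n = −ln(1 − rB₀/P)/ln(1+r) = −ln(0.85762)/ln(1.01675) ≈ 9.246, so the balance reaches zero during payment 10.

10 months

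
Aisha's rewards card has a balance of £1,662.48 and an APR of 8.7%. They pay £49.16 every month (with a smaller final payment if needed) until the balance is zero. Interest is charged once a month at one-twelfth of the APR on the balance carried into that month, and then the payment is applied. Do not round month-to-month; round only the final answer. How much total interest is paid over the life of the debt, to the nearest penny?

Monthly rate r = 8.7%/12 = 0.725% = 0.00725.
Payoff takes n = ⌈−ln(1 − rB₀/P)/ln(1+r)⌉ = ⌈38.937⌉ = 39 payments; the last is £46.07.
Total paid = 38·£49.16 + £46.07 = £1,914.15.
Total interest = total paid − principal = £1,914.15 − £1,662.48 = £251.67.

£251.67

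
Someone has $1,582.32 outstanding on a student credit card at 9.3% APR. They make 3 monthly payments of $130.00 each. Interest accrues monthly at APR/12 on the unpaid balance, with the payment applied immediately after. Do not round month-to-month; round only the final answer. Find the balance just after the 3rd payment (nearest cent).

Monthly rate r = 9.3%/12 = 0.775% = 0.00775.
Each month: B ← B·(1+r) − $130.00.
Month 1: interest $12.26; balance after payment $1,464.58.
Month 2: interest $11.35; balance after payment $1,345.93.
Month 3: interest $10.43; balance after payment $1,226.36.

$1,226.36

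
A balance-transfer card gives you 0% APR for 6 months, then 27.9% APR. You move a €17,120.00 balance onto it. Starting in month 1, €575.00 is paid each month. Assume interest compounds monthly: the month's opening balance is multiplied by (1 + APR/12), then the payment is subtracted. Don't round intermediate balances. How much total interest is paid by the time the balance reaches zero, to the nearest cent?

€6,459.77

Promo months 1–6 at r₀ = 0%/12 = 0; months 7+ at r₁ = 27.9%/12 = 0.02325.
After month 6 (no interest yet): B = €17,120.00 − 6·€575.00 = €13,670.00.
Then at r₁ with €575.00/mo: n₂ = −ln(1 − r₁·B/P)/ln(1+r₁) ≈ 35.01 → 36 more payments.
Total paid = 41·€575.00 + €4.77 = €23,579.77; interest = €23,579.77 − €17,120.00 = €6,459.77.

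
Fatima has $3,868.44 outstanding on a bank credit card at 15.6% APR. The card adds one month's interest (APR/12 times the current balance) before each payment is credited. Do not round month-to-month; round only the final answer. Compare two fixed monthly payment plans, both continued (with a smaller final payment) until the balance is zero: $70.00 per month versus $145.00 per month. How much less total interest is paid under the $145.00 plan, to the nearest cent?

$2,087.15

Monthly rate r = 15.6%/12 = 1.3% = 0.013.
At $70.00/mo: n = ⌈−ln(1 − rB₀/P)/ln(1+r)⌉ = 99 payments (last $8.53); total interest = total paid − $3,868.44 = $3,000.09.
At $145.00/mo: 33 payments (last $141.38); total interest $912.94.
Interest saved = $3,000.09 − $912.94 = $2,087.15.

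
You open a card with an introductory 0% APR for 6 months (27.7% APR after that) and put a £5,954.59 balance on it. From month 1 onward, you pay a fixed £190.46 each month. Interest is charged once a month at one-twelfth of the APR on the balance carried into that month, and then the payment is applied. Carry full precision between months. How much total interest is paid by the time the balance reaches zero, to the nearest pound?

£2,492

Promo months 1–6 at r₀ = 0%/12 = 0; months 7+ at r₁ = 27.7%/12 = 0.0230833.
After month 6 (no interest yet): B = £5,954.59 − 6·£190.46 = £4,811.83.
Then at r₁ with £190.46/mo: n₂ = −ln(1 − r₁·B/P)/ln(1+r₁) ≈ 38.35 → 39 more payments.
Total paid = 44·£190.46 + £66.53 = £8,446.77; interest = £8,446.77 − £5,954.59 = £2,492.18.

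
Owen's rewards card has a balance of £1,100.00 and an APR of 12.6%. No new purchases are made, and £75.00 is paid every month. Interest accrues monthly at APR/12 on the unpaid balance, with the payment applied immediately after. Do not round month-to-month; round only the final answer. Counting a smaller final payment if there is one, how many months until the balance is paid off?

Monthly rate r = 12.6%/12 = 1.05% = 0.0105.
Recurrence: B ← B·(1+r) − £75.00.
Month 1: interest £11.55; balance after payment £1,036.55.
Month 2: interest £10.88; balance after payment £972.43.
Closed form: n = −ln(1 − rB₀/P)/ln(1+r) = −ln(0.846)/ln(1.0105) ≈ 16.011, so the balance reaches zero during payment 17.

17 payments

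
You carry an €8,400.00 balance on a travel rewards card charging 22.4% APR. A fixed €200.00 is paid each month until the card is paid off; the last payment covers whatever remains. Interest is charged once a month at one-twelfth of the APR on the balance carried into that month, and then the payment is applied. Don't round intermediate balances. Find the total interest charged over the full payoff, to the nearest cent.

Monthly rate r = 22.4%/12 = 1.86667% = 0.0186667.
Payoff takes n = ⌈−ln(1 − rB₀/P)/ln(1+r)⌉ = ⌈82.861⌉ = 83 payments; the last is €172.39.
Total paid = 82·€200.00 + €172.39 = €16,572.39.
Total interest = total paid − principal = €16,572.39 − €8,400.00 = €8,172.39.

€8,172.39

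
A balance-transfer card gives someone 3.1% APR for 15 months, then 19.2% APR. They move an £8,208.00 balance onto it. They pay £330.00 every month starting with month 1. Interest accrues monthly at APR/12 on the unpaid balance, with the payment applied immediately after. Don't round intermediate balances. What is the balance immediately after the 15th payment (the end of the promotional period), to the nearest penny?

Promo months 1–15 at r₀ = 3.1%/12 = 0.00258333; months 16+ at r₁ = 19.2%/12 = 0.016.
After month 15: iterate B ← B·(1+r₀) − £330.00 for 15 months → £3,491.35.

£3,491.35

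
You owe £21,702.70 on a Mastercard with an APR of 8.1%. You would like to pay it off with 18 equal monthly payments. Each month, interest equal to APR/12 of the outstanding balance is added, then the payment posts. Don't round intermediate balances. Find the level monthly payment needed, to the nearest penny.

Monthly rate r = 8.1%/12 = 0.675% = 0.00675.
Level-payment amortization: P = B₀·r / (1 − (1+r)^(−n)) = 21702.70·0.00675 / (1 − 1.00675^(−18)).
Denominator 1 − (1+r)^(−18) = 0.114047351.
P = 146.493 / 0.114047351 ≈ 1284.49.

£1,284.49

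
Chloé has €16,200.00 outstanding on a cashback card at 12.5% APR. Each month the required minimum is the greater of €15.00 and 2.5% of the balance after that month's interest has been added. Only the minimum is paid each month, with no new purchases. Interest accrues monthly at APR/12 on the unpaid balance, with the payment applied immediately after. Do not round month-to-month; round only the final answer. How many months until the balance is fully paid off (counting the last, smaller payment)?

Monthly rate r = 12.5%/12 = 1.04167% = 0.0104167.
While 2.5% of the post-interest balance exceeds €15.00, each month B ← (B·(1+r))·(1 − 0.025), i.e. B shrinks by the factor (1+r)·0.975 = 0.98516.
This holds for months 1–222. Entering month 223 the balance is €585.67; 2.5% of the post-interest balance is now below €15.00, so the flat €15.00 minimum applies from here.
From month 223 a fixed €15.00 at rate r clears €585.67 in 51 more payments. Total: 222 + 51 = 273 months.

273 months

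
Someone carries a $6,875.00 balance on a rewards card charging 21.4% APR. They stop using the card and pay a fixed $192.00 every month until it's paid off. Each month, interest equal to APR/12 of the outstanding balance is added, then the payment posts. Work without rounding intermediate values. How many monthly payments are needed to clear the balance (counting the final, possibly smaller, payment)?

Monthly rate r = 21.4%/12 = 1.78333% = 0.0178333.
Recurrence: B ← B·(1+r) − $192.00.
Month 1: interest $122.60; balance after payment $6,805.60.
Month 2: interest $121.37; balance after payment $6,734.97.
Closed form: n = −ln(1 − rB₀/P)/ln(1+r) = −ln(0.36144)/ln(1.01783) ≈ 57.573, so the balance reaches zero during payment 58.

58 months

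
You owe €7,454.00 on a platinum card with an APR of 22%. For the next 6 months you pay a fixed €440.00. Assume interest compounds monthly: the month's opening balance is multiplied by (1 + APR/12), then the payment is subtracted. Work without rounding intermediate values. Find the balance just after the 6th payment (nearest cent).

€5,548.45

Monthly rate r = 22%/12 = 1.83333% = 0.0183333.
Each month: B ← B·(1+r) − €440.00.
Month 1: interest €136.66; balance after payment €7,150.66.
Month 2: interest €131.10; balance after payment €6,841.75.
Month 3: interest €125.43; balance after payment €6,527.18.
Month 4: interest €119.67; balance after payment €6,206.85.
Month 5: interest €113.79; balance after payment €5,880.64.
Month 6: interest €107.81; balance after payment €5,548.45.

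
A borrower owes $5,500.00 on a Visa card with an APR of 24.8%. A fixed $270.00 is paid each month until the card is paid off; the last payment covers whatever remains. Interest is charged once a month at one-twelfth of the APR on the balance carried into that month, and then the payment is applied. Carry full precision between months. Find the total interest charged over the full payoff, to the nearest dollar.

$1,713

Monthly rate r = 24.8%/12 = 2.06667% = 0.0206667.
Payoff takes n = ⌈−ln(1 − rB₀/P)/ln(1+r)⌉ = ⌈26.713⌉ = 27 payments; the last is $192.94.
Total paid = 26·$270.00 + $192.94 = $7,212.94.
Total interest = total paid − principal = $7,212.94 − $5,500.00 = $1,712.94.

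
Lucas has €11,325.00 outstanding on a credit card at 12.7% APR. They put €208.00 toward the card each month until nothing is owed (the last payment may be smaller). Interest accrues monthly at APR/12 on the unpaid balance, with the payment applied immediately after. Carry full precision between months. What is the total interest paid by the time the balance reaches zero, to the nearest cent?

Monthly rate r = 12.7%/12 = 1.05833% = 0.0105833.
Payoff takes n = ⌈−ln(1 − rB₀/P)/ln(1+r)⌉ = ⌈81.553⌉ = 82 payments; the last is €115.33.
Total paid = 81·€208.00 + €115.33 = €16,963.33.
Total interest = total paid − principal = €16,963.33 − €11,325.00 = €5,638.33.

€5,638.33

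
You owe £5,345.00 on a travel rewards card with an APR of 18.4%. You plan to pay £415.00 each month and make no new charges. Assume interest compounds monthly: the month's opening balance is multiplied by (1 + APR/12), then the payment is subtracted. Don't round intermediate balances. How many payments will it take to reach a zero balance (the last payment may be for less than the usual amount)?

15 months

Monthly rate r = 18.4%/12 = 1.53333% = 0.0153333.
Recurrence: B ← B·(1+r) − £415.00.
Month 1: interest £81.96; balance after payment £5,011.96.
Month 2: interest £76.85; balance after payment £4,673.81.
Closed form: n = −ln(1 − rB₀/P)/ln(1+r) = −ln(0.80251)/ln(1.01533) ≈ 14.458, so the balance reaches zero during payment 15.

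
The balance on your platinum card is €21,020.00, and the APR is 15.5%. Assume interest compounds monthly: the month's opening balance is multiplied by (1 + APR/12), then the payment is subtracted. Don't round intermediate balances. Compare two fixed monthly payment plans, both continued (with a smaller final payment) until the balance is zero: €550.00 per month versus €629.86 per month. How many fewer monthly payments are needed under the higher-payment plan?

10 fewer payments

Monthly rate r = 15.5%/12 = 1.29167% = 0.0129167.
At €550.00/mo: n = ⌈−ln(1 − rB₀/P)/ln(1+r)⌉ = 54 payments (last €14.25); total interest = total paid − €21,020.00 = €8,144.25.
At €629.86/mo: 44 payments (last €595.16); total interest €6,659.14.
Payments saved = 54 − 44 = 10.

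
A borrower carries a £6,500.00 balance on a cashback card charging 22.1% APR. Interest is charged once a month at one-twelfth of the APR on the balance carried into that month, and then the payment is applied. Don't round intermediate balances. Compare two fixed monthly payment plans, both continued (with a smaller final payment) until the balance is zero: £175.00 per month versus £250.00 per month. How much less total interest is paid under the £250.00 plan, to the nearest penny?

Monthly rate r = 22.1%/12 = 1.84167% = 0.0184167.
At £175.00/mo: n = ⌈−ln(1 − rB₀/P)/ln(1+r)⌉ = 64 payments (last £23.86); total interest = total paid − £6,500.00 = £4,548.86.
At £250.00/mo: 36 payments (last £178.09); total interest £2,428.09.
Interest saved = £4,548.86 − £2,428.09 = £2,120.77.

£2,120.77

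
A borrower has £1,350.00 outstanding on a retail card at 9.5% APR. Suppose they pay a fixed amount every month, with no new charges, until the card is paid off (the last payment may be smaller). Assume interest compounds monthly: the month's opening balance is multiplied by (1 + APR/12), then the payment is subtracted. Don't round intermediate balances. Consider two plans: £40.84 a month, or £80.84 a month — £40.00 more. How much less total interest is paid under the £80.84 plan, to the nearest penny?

£117.65

Monthly rate r = 9.5%/12 = 0.791667% = 0.00791667.
At £40.84/mo: n = ⌈−ln(1 − rB₀/P)/ln(1+r)⌉ = 39 payments (last £19.44); total interest = total paid − £1,350.00 = £221.36.
At £80.84/mo: 18 payments (last £79.43); total interest £103.71.
Interest saved = £221.36 − £103.71 = £117.65.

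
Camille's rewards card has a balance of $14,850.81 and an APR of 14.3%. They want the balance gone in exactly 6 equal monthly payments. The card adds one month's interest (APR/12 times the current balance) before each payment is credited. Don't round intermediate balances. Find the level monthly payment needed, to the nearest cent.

Monthly rate r = 14.3%/12 = 1.19167% = 0.0119167.
Level-payment amortization: P = B₀·r / (1 − (1+r)^(−n)) = 14850.81·0.0119167 / (1 − 1.01192^(−6)).
Denominator 1 − (1+r)^(−6) = 0.0686101385.
P = 176.972 / 0.0686101385 ≈ 2579.39.

$2,579.39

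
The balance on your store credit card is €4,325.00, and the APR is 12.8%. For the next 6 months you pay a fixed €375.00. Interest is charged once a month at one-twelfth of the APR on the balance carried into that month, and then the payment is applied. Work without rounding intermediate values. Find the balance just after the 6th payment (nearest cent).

€2,298.43

Monthly rate r = 12.8%/12 = 1.06667% = 0.0106667.
Each month: B ← B·(1+r) − €375.00.
Month 1: interest €46.13; balance after payment €3,996.13.
Month 2: interest €42.63; balance after payment €3,663.76.
Month 3: interest €39.08; balance after payment €3,327.84.
Month 4: interest €35.50; balance after payment €2,988.34.
Month 5: interest €31.88; balance after payment €2,645.21.
Month 6: interest €28.22; balance after payment €2,298.43.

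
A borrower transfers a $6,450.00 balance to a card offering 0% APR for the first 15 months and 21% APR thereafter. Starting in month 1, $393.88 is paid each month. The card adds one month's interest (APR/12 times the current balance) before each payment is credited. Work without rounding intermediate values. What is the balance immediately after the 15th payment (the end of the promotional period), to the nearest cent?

Promo months 1–15 at r₀ = 0%/12 = 0; months 16+ at r₁ = 21%/12 = 0.0175.
After month 15 (no interest yet): B = $6,450.00 − 15·$393.88 = $541.80.

$541.80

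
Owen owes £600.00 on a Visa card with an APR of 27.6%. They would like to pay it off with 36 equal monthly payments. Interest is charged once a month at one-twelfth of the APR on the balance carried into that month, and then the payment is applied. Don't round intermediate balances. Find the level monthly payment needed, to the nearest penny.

£24.69

Monthly rate r = 27.6%/12 = 2.3% = 0.023.
Level-payment amortization: P = B₀·r / (1 − (1+r)^(−n)) = 600.00·0.023 / (1 − 1.023^(−36)).
Denominator 1 − (1+r)^(−36) = 0.558960805.
P = 13.8 / 0.558960805 ≈ 24.69.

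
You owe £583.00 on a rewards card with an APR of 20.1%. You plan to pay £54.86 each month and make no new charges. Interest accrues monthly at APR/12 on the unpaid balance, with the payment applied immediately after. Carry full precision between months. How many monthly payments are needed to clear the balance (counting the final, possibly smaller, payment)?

12 payments

Monthly rate r = 20.1%/12 = 1.675% = 0.01675.
Recurrence: B ← B·(1+r) − £54.86.
Month 1: interest £9.77; balance after payment £537.91.
Month 2: interest £9.01; balance after payment £492.06.
Closed form: n = −ln(1 − rB₀/P)/ln(1+r) = −ln(0.822)/ln(1.01675) ≈ 11.800, so the balance reaches zero during payment 12.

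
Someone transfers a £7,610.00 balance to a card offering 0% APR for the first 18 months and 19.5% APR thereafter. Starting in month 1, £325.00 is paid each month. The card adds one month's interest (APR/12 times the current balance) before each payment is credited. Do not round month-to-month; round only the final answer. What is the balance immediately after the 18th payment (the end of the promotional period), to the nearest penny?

£1,760.00

Promo months 1–18 at r₀ = 0%/12 = 0; months 19+ at r₁ = 19.5%/12 = 0.01625.
After month 18 (no interest yet): B = £7,610.00 − 18·£325.00 = £1,760.00.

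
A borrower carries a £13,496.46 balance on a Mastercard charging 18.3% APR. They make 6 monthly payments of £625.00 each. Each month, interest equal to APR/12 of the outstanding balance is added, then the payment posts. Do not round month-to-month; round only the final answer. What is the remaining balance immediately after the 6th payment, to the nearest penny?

Monthly rate r = 18.3%/12 = 1.525% = 0.01525.
Each month: B ← B·(1+r) − £625.00.
Month 1: interest £205.82; balance after payment £13,077.28.
Month 2: interest £199.43; balance after payment £12,651.71.
Month 3: interest £192.94; balance after payment £12,219.65.
Month 4: interest £186.35; balance after payment £11,781.00.
Month 5: interest £179.66; balance after payment £11,335.66.
Month 6: interest £172.87; balance after payment £10,883.53.

£10,883.53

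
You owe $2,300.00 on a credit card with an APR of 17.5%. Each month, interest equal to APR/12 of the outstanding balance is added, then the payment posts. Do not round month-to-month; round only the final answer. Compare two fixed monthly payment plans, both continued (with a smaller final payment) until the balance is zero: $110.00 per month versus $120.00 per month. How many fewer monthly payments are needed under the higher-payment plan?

Monthly rate r = 17.5%/12 = 1.45833% = 0.0145833.
At $110.00/mo: n = ⌈−ln(1 − rB₀/P)/ln(1+r)⌉ = 26 payments (last $13.64); total interest = total paid − $2,300.00 = $463.64.
At $120.00/mo: 23 payments (last $77.39); total interest $417.39.
Payments saved = 26 − 23 = 3.

3 fewer payments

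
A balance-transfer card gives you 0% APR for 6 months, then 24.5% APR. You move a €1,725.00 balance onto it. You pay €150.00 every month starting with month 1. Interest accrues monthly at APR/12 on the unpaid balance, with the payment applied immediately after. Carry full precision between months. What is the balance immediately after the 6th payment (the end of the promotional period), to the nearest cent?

Promo months 1–6 at r₀ = 0%/12 = 0; months 7+ at r₁ = 24.5%/12 = 0.0204167.
After month 6 (no interest yet): B = €1,725.00 − 6·€150.00 = €825.00.

€825.00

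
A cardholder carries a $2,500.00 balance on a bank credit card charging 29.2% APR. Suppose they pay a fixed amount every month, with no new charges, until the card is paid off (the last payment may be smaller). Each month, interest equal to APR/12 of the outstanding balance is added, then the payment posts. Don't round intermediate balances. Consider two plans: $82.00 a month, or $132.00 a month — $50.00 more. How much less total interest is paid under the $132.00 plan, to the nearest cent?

$1,227.12

Monthly rate r = 29.2%/12 = 2.43333% = 0.0243333.
At $82.00/mo: n = ⌈−ln(1 − rB₀/P)/ln(1+r)⌉ = 57 payments (last $27.30); total interest = total paid − $2,500.00 = $2,119.30.
At $132.00/mo: 26 payments (last $92.18); total interest $892.18.
Interest saved = $2,119.30 − $892.18 = $1,227.12.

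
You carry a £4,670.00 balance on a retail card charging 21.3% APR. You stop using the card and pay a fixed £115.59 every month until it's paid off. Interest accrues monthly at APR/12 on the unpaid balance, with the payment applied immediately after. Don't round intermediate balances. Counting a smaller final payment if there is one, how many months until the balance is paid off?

Monthly rate r = 21.3%/12 = 1.775% = 0.01775.
Recurrence: B ← B·(1+r) − £115.59.
Month 1: interest £82.89; balance after payment £4,637.30.
Month 2: interest £82.31; balance after payment £4,604.02.
Closed form: n = −ln(1 − rB₀/P)/ln(1+r) = −ln(0.28287)/ln(1.01775) ≈ 71.770, so the balance reaches zero during payment 72.

72 payments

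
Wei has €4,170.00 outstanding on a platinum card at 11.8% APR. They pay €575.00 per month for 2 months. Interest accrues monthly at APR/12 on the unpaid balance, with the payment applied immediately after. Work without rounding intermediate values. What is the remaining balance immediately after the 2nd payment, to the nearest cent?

€3,096.76

Monthly rate r = 11.8%/12 = 0.983333% = 0.00983333.
Each month: B ← B·(1+r) − €575.00.
Month 1: interest €41.01; balance after payment €3,636.01.
Month 2: interest €35.75; balance after payment €3,096.76.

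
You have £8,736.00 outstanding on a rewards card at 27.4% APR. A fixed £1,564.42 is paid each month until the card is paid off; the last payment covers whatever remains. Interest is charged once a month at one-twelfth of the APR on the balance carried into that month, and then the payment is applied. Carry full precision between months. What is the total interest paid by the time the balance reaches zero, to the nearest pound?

Monthly rate r = 27.4%/12 = 2.28333% = 0.0228333.
Payoff takes n = ⌈−ln(1 − rB₀/P)/ln(1+r)⌉ = ⌈6.042⌉ = 7 payments; the last is £65.81.
Total paid = 6·£1,564.42 + £65.81 = £9,452.33.
Total interest = total paid − principal = £9,452.33 − £8,736.00 = £716.33.

£716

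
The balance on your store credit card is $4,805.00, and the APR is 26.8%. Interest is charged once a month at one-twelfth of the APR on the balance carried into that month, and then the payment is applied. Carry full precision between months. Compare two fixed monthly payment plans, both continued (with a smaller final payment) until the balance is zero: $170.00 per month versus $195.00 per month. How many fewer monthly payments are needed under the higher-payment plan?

Monthly rate r = 26.8%/12 = 2.23333% = 0.0223333.
At $170.00/mo: n = ⌈−ln(1 − rB₀/P)/ln(1+r)⌉ = 46 payments (last $28.59); total interest = total paid − $4,805.00 = $2,873.59.
At $195.00/mo: 37 payments (last $36.14); total interest $2,251.14.
Payments saved = 46 − 37 = 9.

9 fewer payments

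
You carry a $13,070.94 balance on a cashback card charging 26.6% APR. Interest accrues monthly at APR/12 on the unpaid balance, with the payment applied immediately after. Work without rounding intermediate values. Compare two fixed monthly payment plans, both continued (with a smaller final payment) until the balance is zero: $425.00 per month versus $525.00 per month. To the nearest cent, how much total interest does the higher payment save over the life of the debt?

$2,971.28

Monthly rate r = 26.6%/12 = 2.21667% = 0.0221667.
At $425.00/mo: n = ⌈−ln(1 − rB₀/P)/ln(1+r)⌉ = 53 payments (last $93.98); total interest = total paid − $13,070.94 = $9,123.04.
At $525.00/mo: 37 payments (last $322.70); total interest $6,151.76.
Interest saved = $9,123.04 − $6,151.76 = $2,971.28.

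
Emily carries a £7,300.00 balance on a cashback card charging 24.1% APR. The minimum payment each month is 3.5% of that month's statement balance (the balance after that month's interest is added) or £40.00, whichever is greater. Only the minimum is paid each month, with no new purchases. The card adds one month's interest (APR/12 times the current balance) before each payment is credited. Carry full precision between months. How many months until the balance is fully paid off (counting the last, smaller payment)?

Monthly rate r = 24.1%/12 = 2.00833% = 0.0200833.
While 3.5% of the post-interest balance exceeds £40.00, each month B ← (B·(1+r))·(1 − 0.035), i.e. B shrinks by the factor (1+r)·0.965 = 0.98438.
This holds for months 1–120. Entering month 121 the balance is £1,103.77; 3.5% of the post-interest balance is now below £40.00, so the flat £40.00 minimum applies from here.
From month 121 a fixed £40.00 at rate r clears £1,103.77 in 41 more payments. Total: 120 + 41 = 161 months.

161 months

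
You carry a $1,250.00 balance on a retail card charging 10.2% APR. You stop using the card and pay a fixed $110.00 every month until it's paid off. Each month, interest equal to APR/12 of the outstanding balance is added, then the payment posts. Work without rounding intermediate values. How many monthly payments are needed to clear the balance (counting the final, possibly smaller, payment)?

Monthly rate r = 10.2%/12 = 0.85% = 0.0085.
Recurrence: B ← B·(1+r) − $110.00.
Month 1: interest $10.62; balance after payment $1,150.62.
Month 2: interest $9.78; balance after payment $1,050.41.
Closed form: n = −ln(1 − rB₀/P)/ln(1+r) = −ln(0.90341)/ln(1.0085) ≈ 12.001, so the balance reaches zero during payment 13.

13 payments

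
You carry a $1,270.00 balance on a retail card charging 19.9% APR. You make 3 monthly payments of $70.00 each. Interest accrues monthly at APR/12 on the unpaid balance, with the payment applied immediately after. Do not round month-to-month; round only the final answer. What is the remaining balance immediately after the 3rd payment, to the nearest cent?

$1,120.73

Monthly rate r = 19.9%/12 = 1.65833% = 0.0165833.
Each month: B ← B·(1+r) − $70.00.
Month 1: interest $21.06; balance after payment $1,221.06.
Month 2: interest $20.25; balance after payment $1,171.31.
Month 3: interest $19.42; balance after payment $1,120.73.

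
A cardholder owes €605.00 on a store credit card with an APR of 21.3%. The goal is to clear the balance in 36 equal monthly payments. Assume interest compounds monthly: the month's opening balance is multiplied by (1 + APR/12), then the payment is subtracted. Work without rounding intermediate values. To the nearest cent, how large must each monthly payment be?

€22.89

Monthly rate r = 21.3%/12 = 1.775% = 0.01775.
Level-payment amortization: P = B₀·r / (1 − (1+r)^(−n)) = 605.00·0.01775 / (1 − 1.01775^(−36)).
Denominator 1 − (1+r)^(−36) = 0.469213337.
P = 10.7388 / 0.469213337 ≈ 22.89.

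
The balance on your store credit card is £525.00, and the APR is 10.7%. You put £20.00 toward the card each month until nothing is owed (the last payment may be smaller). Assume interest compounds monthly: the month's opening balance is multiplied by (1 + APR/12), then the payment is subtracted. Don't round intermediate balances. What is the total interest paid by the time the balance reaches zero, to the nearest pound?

£76

Monthly rate r = 10.7%/12 = 0.891667% = 0.00891667.
Payoff takes n = ⌈−ln(1 − rB₀/P)/ln(1+r)⌉ = ⌈30.038⌉ = 31 payments; the last is £0.77.
Total paid = 30·£20.00 + £0.77 = £600.77.
Total interest = total paid − principal = £600.77 − £525.00 = £75.77.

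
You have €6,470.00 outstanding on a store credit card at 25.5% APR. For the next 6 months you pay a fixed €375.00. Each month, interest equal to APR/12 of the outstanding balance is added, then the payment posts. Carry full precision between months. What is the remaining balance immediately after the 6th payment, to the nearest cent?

€4,967.04

Monthly rate r = 25.5%/12 = 2.125% = 0.02125.
Each month: B ← B·(1+r) − €375.00.
Month 1: interest €137.49; balance after payment €6,232.49.
Month 2: interest €132.44; balance after payment €5,989.93.
Month 3: interest €127.29; balance after payment €5,742.21.
Month 4: interest €122.02; balance after payment €5,489.24.
Month 5: interest €116.65; balance after payment €5,230.88.
Month 6: interest €111.16; balance after payment €4,967.04.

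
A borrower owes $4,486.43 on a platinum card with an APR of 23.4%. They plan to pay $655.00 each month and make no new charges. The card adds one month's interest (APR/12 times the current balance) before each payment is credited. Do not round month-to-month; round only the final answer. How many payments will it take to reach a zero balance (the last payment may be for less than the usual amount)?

8 payments

Monthly rate r = 23.4%/12 = 1.95% = 0.0195.
Recurrence: B ← B·(1+r) − $655.00.
Month 1: interest $87.49; balance after payment $3,918.92.
Month 2: interest $76.42; balance after payment $3,340.33.
Closed form: n = −ln(1 − rB₀/P)/ln(1+r) = −ln(0.86643)/ln(1.0195) ≈ 7.424, so the balance reaches zero during payment 8.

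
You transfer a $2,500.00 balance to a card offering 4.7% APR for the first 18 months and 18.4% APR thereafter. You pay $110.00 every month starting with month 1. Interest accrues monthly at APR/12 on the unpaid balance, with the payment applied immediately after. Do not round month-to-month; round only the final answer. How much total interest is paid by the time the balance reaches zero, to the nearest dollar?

$150

Promo months 1–18 at r₀ = 4.7%/12 = 0.00391667; months 19+ at r₁ = 18.4%/12 = 0.0153333.
After month 18: iterate B ← B·(1+r₀) − $110.00 for 18 months → $634.93.
Then at r₁ with $110.00/mo: n₂ = −ln(1 − r₁·B/P)/ln(1+r₁) ≈ 6.09 → 7 more payments.
Total paid = 24·$110.00 + $9.95 = $2,649.95; interest = $2,649.95 − $2,500.00 = $149.95.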